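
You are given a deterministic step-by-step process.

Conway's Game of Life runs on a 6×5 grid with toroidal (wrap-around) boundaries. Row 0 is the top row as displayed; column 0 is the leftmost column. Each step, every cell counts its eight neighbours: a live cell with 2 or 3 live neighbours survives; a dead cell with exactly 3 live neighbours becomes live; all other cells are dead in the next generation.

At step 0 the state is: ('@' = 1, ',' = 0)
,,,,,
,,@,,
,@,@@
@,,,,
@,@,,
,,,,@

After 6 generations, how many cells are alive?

3

[0] ,,,,,
,,@,,
,@,@@
@,,,,
@,@,,
,,,,@
[1] ,,,,,
,,@@,
@@@@@
@,@@,
@@,,@
,,,,,
[2] ,,,,,
@,,,,
@,,,,
,,,,,
@@@@@
@,,,,
[3] ,,,,,
,,,,,
,,,,,
,,@@,
@@@@@
@,@@,
[4] ,,,,,
,,,,,
,,,,,
@,,,,
@,,,,
@,,,,
[5] ,,,,,
,,,,,
,,,,,
,,,,,
@@,,@
,,,,,
[6] ,,,,,
,,,,,
,,,,,
@,,,,
@,,,,
@,,,,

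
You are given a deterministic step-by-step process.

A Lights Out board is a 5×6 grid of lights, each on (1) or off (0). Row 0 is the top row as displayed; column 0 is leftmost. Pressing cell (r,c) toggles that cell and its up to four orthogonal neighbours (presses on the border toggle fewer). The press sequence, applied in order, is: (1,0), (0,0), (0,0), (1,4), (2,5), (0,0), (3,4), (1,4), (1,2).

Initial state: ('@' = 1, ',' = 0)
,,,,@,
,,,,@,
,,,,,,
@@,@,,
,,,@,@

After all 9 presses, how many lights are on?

16

[0] ,,,,@,
,,,,@,
,,,,,,
@@,@,,
,,,@,@
[1] @,,,@,
@@,,@,
@,,,,,
@@,@,,
,,,@,@
[2] ,@,,@,
,@,,@,
@,,,,,
@@,@,,
,,,@,@
[3] @,,,@,
@@,,@,
@,,,,,
@@,@,,
,,,@,@
[4] @,,,,,
@@,@,@
@,,,@,
@@,@,,
,,,@,@
[5] @,,,,,
@@,@,,
@,,,,@
@@,@,@
,,,@,@
[6] ,@,,,,
,@,@,,
@,,,,@
@@,@,@
,,,@,@
[7] ,@,,,,
,@,@,,
@,,,@@
@@,,@,
,,,@@@
[8] ,@,,@,
,@,,@@
@,,,,@
@@,,@,
,,,@@@
[9] ,@@,@,
,,@@@@
@,@,,@
@@,,@,
,,,@@@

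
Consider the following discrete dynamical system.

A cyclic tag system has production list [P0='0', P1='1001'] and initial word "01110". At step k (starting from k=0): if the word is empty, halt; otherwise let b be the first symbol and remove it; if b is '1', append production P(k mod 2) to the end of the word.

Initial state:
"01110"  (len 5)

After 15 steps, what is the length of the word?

k=0  "01110"  (len 5)
k=1  "1110"  (len 4)
k=2  "1101001"  (len 7)
k=3  "1010010"  (len 7)
k=4  "0100101001"  (len 10)
k=5  "100101001"  (len 9)
k=6  "001010011001"  (len 12)
k=7  "01010011001"  (len 11)
k=8  "1010011001"  (len 10)
k=9  "0100110010"  (len 10)
k=10  "100110010"  (len 9)
k=11  "001100100"  (len 9)
k=12  "01100100"  (len 8)
k=13  "1100100"  (len 7)
k=14  "1001001001"  (len 10)
k=15  "0010010010"  (len 10)

10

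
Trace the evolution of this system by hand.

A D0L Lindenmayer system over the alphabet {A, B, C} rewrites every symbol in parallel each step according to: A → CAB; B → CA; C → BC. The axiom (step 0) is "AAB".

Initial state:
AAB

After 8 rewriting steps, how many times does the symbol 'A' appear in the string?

611

t=0: AAB
t=1: CABCABCA
t=2: BCCABCABCCABCABCCAB
t=3: CABCBCCABCABCCABCABCBCCABCABCCABCABCBCCABCA
t=4: BCCABCABCCABCBCCABCABCCABCABCBCCABCABCCABCABCCABCBCCABCABCCABCABCBCCABCABCCABCABCCABCBCCABCABCCAB
t=5: CABCBCCABCABCCABCABCBCCABCABCCABCBCCABCABCCABCABCBCCABCABC…ABCABCBCCABCABCCABCABCBCCABCABCCABCBCCABCABCCABCABCBCCABCA  (len 218)
t=6: BCCABCABCCABCBCCABCABCCABCABCBCCABCABCCABCABCCABCBCCABCABC…ABCABCCABCBCCABCABCCABCABCBCCABCABCCABCABCCABCBCCABCABCCAB  (len 490)
t=7: CABCBCCABCABCCABCABCBCCABCABCCABCBCCABCABCCABCABCBCCABCABC…ABCABCBCCABCABCCABCABCBCCABCABCCABCBCCABCABCCABCABCBCCABCA  (len 1101)
t=8: BCCABCABCCABCBCCABCABCCABCABCBCCABCABCCABCABCCABCBCCABCABC…ABCABCCABCBCCABCABCCABCABCBCCABCABCCABCABCCABCBCCABCABCCAB  (len 2474)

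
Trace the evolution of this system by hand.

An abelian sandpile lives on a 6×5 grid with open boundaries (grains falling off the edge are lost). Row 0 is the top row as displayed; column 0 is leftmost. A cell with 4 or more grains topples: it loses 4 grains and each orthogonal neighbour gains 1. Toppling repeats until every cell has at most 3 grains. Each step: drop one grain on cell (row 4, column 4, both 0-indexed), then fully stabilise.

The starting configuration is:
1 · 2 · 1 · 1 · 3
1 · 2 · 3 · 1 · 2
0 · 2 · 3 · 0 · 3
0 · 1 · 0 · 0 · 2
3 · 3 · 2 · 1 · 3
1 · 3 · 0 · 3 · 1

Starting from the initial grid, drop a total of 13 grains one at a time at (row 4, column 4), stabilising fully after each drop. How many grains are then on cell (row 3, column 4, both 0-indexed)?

k=0  1 · 2 · 1 · 1 · 3
1 · 2 · 3 · 1 · 2
0 · 2 · 3 · 0 · 3
0 · 1 · 0 · 0 · 2
3 · 3 · 2 · 1 · 3
1 · 3 · 0 · 3 · 1
k=1  1 · 2 · 1 · 1 · 3
1 · 2 · 3 · 1 · 2
0 · 2 · 3 · 0 · 3
0 · 1 · 0 · 0 · 3
3 · 3 · 2 · 2 · 0
1 · 3 · 0 · 3 · 2
k=2  1 · 2 · 1 · 1 · 3
1 · 2 · 3 · 1 · 2
0 · 2 · 3 · 0 · 3
0 · 1 · 0 · 0 · 3
3 · 3 · 2 · 2 · 1
1 · 3 · 0 · 3 · 2
k=3  1 · 2 · 1 · 1 · 3
1 · 2 · 3 · 1 · 2
0 · 2 · 3 · 0 · 3
0 · 1 · 0 · 0 · 3
3 · 3 · 2 · 2 · 2
1 · 3 · 0 · 3 · 2
k=4  1 · 2 · 1 · 1 · 3
1 · 2 · 3 · 1 · 2
0 · 2 · 3 · 0 · 3
0 · 1 · 0 · 0 · 3
3 · 3 · 2 · 2 · 3
1 · 3 · 0 · 3 · 2
k=5  1 · 2 · 1 · 1 · 3
1 · 2 · 3 · 1 · 3
0 · 2 · 3 · 1 · 0
0 · 1 · 0 · 1 · 1
3 · 3 · 2 · 3 · 1
1 · 3 · 0 · 3 · 3
k=6  1 · 2 · 1 · 1 · 3
1 · 2 · 3 · 1 · 3
0 · 2 · 3 · 1 · 0
0 · 1 · 0 · 1 · 1
3 · 3 · 2 · 3 · 2
1 · 3 · 0 · 3 · 3
k=7  1 · 2 · 1 · 1 · 3
1 · 2 · 3 · 1 · 3
0 · 2 · 3 · 1 · 0
0 · 1 · 0 · 1 · 1
3 · 3 · 2 · 3 · 3
1 · 3 · 0 · 3 · 3
k=8  1 · 2 · 1 · 1 · 3
1 · 2 · 3 · 1 · 3
0 · 2 · 3 · 1 · 0
0 · 1 · 0 · 2 · 2
3 · 3 · 3 · 1 · 2
1 · 3 · 1 · 1 · 1
k=9  1 · 2 · 1 · 1 · 3
1 · 2 · 3 · 1 · 3
0 · 2 · 3 · 1 · 0
0 · 1 · 0 · 2 · 2
3 · 3 · 3 · 1 · 3
1 · 3 · 1 · 1 · 1
k=10  1 · 2 · 1 · 1 · 3
1 · 2 · 3 · 1 · 3
0 · 2 · 3 · 1 · 0
0 · 1 · 0 · 2 · 3
3 · 3 · 3 · 2 · 0
1 · 3 · 1 · 1 · 2
k=11  1 · 2 · 1 · 1 · 3
1 · 2 · 3 · 1 · 3
0 · 2 · 3 · 1 · 0
0 · 1 · 0 · 2 · 3
3 · 3 · 3 · 2 · 1
1 · 3 · 1 · 1 · 2
k=12  1 · 2 · 1 · 1 · 3
1 · 2 · 3 · 1 · 3
0 · 2 · 3 · 1 · 0
0 · 1 · 0 · 2 · 3
3 · 3 · 3 · 2 · 2
1 · 3 · 1 · 1 · 2
k=13  1 · 2 · 1 · 1 · 3
1 · 2 · 3 · 1 · 3
0 · 2 · 3 · 1 · 0
0 · 1 · 0 · 2 · 3
3 · 3 · 3 · 2 · 3
1 · 3 · 1 · 1 · 2

3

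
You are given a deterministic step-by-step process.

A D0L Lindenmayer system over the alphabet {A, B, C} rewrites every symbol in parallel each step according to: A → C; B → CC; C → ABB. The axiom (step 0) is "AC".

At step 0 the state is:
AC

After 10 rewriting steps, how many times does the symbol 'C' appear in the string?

3125

step 0: AC
step 1: CABB
step 2: ABBCCCCC
step 3: CCCCCABBABBABBABBABB
step 4: ABBABBABBABBABBCCCCCCCCCCCCCCCCCCCCCCCCC
step 5: CCCCCCCCCCCCCCCCCCCCCCCCCABBABBABBABBABBABBABBABBABBABBABBABBABBABBABBABBABBABBABBABBABBABBABBABBABB
step 6: ABBABBABBABBABBABBABBABBABBABBABBABBABBABBABBABBABBABBABBA…CCCCCCCCCCCCCCCCCCCCCCCCCCCCCCCCCCCCCCCCCCCCCCCCCCCCCCCCCC  (len 200)
step 7: CCCCCCCCCCCCCCCCCCCCCCCCCCCCCCCCCCCCCCCCCCCCCCCCCCCCCCCCCC…BABBABBABBABBABBABBABBABBABBABBABBABBABBABBABBABBABBABBABB  (len 500)
step 8: ABBABBABBABBABBABBABBABBABBABBABBABBABBABBABBABBABBABBABBA…CCCCCCCCCCCCCCCCCCCCCCCCCCCCCCCCCCCCCCCCCCCCCCCCCCCCCCCCCC  (len 1000)
step 9: CCCCCCCCCCCCCCCCCCCCCCCCCCCCCCCCCCCCCCCCCCCCCCCCCCCCCCCCCC…BABBABBABBABBABBABBABBABBABBABBABBABBABBABBABBABBABBABBABB  (len 2500)
step 10: ABBABBABBABBABBABBABBABBABBABBABBABBABBABBABBABBABBABBABBA…CCCCCCCCCCCCCCCCCCCCCCCCCCCCCCCCCCCCCCCCCCCCCCCCCCCCCCCCCC  (len 5000)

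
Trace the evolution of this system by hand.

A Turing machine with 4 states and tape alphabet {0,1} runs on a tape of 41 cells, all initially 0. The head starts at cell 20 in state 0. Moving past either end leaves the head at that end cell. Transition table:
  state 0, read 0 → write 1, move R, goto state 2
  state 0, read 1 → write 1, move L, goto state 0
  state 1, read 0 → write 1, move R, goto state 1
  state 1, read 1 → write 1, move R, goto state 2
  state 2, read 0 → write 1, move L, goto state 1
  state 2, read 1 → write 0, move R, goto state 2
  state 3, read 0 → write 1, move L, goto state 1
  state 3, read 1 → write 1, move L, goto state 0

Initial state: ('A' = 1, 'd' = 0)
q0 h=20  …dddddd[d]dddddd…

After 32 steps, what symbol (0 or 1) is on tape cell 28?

1

[0] q0 h=20  …dddddd[d]dddddd…
[1] q2 h=21  …dddddA[d]dddddd…
[2] q1 h=20  …dddddd[A]Addddd…
[3] q2 h=21  …dddddA[A]dddddd…
[4] q2 h=22  …ddddAd[d]dddddd…
[5] q1 h=21  …dddddA[d]Addddd…
[6] q1 h=22  …ddddAA[A]dddddd…
[7] q2 h=23  …dddAAA[d]dddddd…
[8] q1 h=22  …ddddAA[A]Addddd…
[9] q2 h=23  …dddAAA[A]dddddd…
[10] q2 h=24  …ddAAAd[d]dddddd…
[11] q1 h=23  …dddAAA[d]Addddd…
[12] q1 h=24  …ddAAAA[A]dddddd…
[13] q2 h=25  …dAAAAA[d]dddddd…
[14] q1 h=24  …ddAAAA[A]Addddd…
[15] q2 h=25  …dAAAAA[A]dddddd…
[16] q2 h=26  …AAAAAd[d]dddddd…
[17] q1 h=25  …dAAAAA[d]Addddd…
[18] q1 h=26  …AAAAAA[A]dddddd…
[19] q2 h=27  …AAAAAA[d]dddddd…
[20] q1 h=26  …AAAAAA[A]Addddd…
[21] q2 h=27  …AAAAAA[A]dddddd…
[22] q2 h=28  …AAAAAd[d]dddddd…
[23] q1 h=27  …AAAAAA[d]Addddd…
[24] q1 h=28  …AAAAAA[A]dddddd…
[25] q2 h=29  …AAAAAA[d]dddddd…
[26] q1 h=28  …AAAAAA[A]Addddd…
[27] q2 h=29  …AAAAAA[A]dddddd…
[28] q2 h=30  …AAAAAd[d]dddddd…
[29] q1 h=29  …AAAAAA[d]Addddd…
[30] q1 h=30  …AAAAAA[A]dddddd…
[31] q2 h=31  …AAAAAA[d]dddddd…
[32] q1 h=30  …AAAAAA[A]Addddd…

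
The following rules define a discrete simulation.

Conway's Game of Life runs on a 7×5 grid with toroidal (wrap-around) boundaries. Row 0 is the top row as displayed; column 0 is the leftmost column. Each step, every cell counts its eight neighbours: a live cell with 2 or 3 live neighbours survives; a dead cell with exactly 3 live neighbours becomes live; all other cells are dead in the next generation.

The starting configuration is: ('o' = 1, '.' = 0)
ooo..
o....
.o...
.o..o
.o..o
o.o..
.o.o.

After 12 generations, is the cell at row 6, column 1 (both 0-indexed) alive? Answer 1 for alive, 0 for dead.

t=0: ooo..
o....
.o...
.o..o
.o..o
o.o..
.o.o.
t=1: o.o.o
o.o..
.o...
.oo..
.oooo
o.ooo
...oo
t=2: o.o..
o.ooo
o....
.....
.....
.....
.....
t=3: o.o..
o.oo.
oo.o.
.....
.....
.....
.....
t=4: ..ooo
o..o.
oo.o.
.....
.....
.....
.....
t=5: ..ooo
o....
ooo..
.....
.....
.....
...o.
t=6: ..ooo
o....
oo...
.o...
.....
.....
..ooo
t=7: ooo..
o.oo.
oo...
oo...
.....
...o.
..o.o
t=8: o....
...o.
.....
oo...
.....
...o.
o.o.o
t=9: oo.o.
.....
.....
.....
.....
...oo
oo.oo
t=10: .o.o.
.....
.....
.....
.....
..oo.
.o...
t=11: ..o..
.....
.....
.....
.....
..o..
.o.o.
t=12: ..o..
.....
.....
.....
.....
..o..
.o.o.

1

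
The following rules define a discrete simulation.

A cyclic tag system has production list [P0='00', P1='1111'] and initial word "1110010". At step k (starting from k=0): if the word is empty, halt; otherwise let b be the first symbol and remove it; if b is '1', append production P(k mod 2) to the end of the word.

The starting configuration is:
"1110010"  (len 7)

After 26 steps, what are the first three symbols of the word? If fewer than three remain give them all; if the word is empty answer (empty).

111

k=0  "1110010"  (len 7)
k=1  "11001000"  (len 8)
k=2  "10010001111"  (len 11)
k=3  "001000111100"  (len 12)
k=4  "01000111100"  (len 11)
k=5  "1000111100"  (len 10)
k=6  "0001111001111"  (len 13)
k=7  "001111001111"  (len 12)
k=8  "01111001111"  (len 11)
k=9  "1111001111"  (len 10)
k=10  "1110011111111"  (len 13)
k=11  "11001111111100"  (len 14)
k=12  "10011111111001111"  (len 17)
k=13  "001111111100111100"  (len 18)
k=14  "01111111100111100"  (len 17)
k=15  "1111111100111100"  (len 16)
k=16  "1111111001111001111"  (len 19)
k=17  "11111100111100111100"  (len 20)
k=18  "11111001111001111001111"  (len 23)
k=19  "111100111100111100111100"  (len 24)
k=20  "111001111001111001111001111"  (len 27)
k=21  "1100111100111100111100111100"  (len 28)
k=22  "1001111001111001111001111001111"  (len 31)
k=23  "00111100111100111100111100111100"  (len 32)
k=24  "0111100111100111100111100111100"  (len 31)
k=25  "111100111100111100111100111100"  (len 30)
k=26  "111001111001111001111001111001111"  (len 33)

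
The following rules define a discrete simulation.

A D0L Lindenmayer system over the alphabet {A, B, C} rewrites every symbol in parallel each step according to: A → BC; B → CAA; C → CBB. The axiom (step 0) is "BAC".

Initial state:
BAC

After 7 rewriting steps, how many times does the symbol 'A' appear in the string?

t=0: BAC
t=1: CAABCCBB
t=2: CBBBCBCCAACBBCBBCAACAA
t=3: CBBCAACAACAACBBCAACBBCBBBCBCCBBCAACAACBBCAACAACBBBCBCCBBBCBC
t=4: CBBCAACAACBBBCBCCBBBCBCCBBBCBCCBBCAACAACBBBCBCCBBCAACAACBB…AACBBBCBCCBBBCBCCBBCAACAACAACBBCAACBBCBBCAACAACAACBBCAACBB  (len 164)
t=5: CBBCAACAACBBBCBCCBBBCBCCBBCAACAACAACBBCAACBBCBBCAACAACAACB…CAACBBCAACAACBBBCBCCBBBCBCCBBBCBCCBBCAACAACBBBCBCCBBCAACAA  (len 448)
t=6: CBBCAACAACBBBCBCCBBBCBCCBBCAACAACAACBBCAACBBCBBCAACAACAACB…CBBBCBCCBBBCBCCBBCAACAACAACBBCAACBBCBBCAACAACBBBCBCCBBBCBC  (len 1224)
t=7: CBBCAACAACBBBCBCCBBBCBCCBBCAACAACAACBBCAACBBCBBCAACAACAACB…AACBBBCBCCBBBCBCCBBCAACAACAACBBCAACBBCBBCAACAACAACBBCAACBB  (len 3344)

896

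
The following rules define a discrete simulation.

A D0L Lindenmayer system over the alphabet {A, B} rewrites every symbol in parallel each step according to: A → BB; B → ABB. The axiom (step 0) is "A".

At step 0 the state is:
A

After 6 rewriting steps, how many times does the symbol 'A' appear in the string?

88

step 0: A
step 1: BB
step 2: ABBABB
step 3: BBABBABBBBABBABB
step 4: ABBABBBBABBABBBBABBABBABBABBBBABBABBBBABBABB
step 5: BBABBABBBBABBABBABBABBBBABBABBBBABBABBABBABBBBABBABBBBABBABBBBABBABBBBABBABBABBABBBBABBABBBBABBABBABBABBBBABBABBBBABBABB
step 6: ABBABBBBABBABBBBABBABBABBABBBBABBABBBBABBABBBBABBABBBBABBA…ABBABBBBABBABBABBABBBBABBABBBBABBABBABBABBBBABBABBBBABBABB  (len 328)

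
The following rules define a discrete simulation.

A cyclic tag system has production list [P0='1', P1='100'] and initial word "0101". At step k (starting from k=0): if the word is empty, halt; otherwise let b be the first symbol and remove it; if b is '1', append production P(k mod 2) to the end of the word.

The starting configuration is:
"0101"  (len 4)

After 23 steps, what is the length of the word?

4

0) "0101"  (len 4)
1) "101"  (len 3)
2) "01100"  (len 5)
3) "1100"  (len 4)
4) "100100"  (len 6)
5) "001001"  (len 6)
6) "01001"  (len 5)
7) "1001"  (len 4)
8) "001100"  (len 6)
9) "01100"  (len 5)
10) "1100"  (len 4)
11) "1001"  (len 4)
12) "001100"  (len 6)
13) "01100"  (len 5)
14) "1100"  (len 4)
15) "1001"  (len 4)
16) "001100"  (len 6)
17) "01100"  (len 5)
18) "1100"  (len 4)
19) "1001"  (len 4)
20) "001100"  (len 6)
21) "01100"  (len 5)
22) "1100"  (len 4)
23) "1001"  (len 4)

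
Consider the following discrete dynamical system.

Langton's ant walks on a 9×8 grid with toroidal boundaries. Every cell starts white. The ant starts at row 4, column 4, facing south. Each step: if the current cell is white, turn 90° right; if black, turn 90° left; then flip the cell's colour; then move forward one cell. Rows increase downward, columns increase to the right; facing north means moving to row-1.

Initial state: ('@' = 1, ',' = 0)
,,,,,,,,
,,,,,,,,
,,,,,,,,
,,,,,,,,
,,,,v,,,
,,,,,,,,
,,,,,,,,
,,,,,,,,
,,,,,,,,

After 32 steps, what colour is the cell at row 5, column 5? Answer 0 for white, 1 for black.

1

0) ,,,,,,,,
,,,,,,,,
,,,,,,,,
,,,,,,,,
,,,,v,,,
,,,,,,,,
,,,,,,,,
,,,,,,,,
,,,,,,,,
1) ,,,,,,,,
,,,,,,,,
,,,,,,,,
,,,,,,,,
,,,<@,,,
,,,,,,,,
,,,,,,,,
,,,,,,,,
,,,,,,,,
2) ,,,,,,,,
,,,,,,,,
,,,,,,,,
,,,^,,,,
,,,@@,,,
,,,,,,,,
,,,,,,,,
,,,,,,,,
,,,,,,,,
3) ,,,,,,,,
,,,,,,,,
,,,,,,,,
,,,@>,,,
,,,@@,,,
,,,,,,,,
,,,,,,,,
,,,,,,,,
,,,,,,,,
4) ,,,,,,,,
,,,,,,,,
,,,,,,,,
,,,@@,,,
,,,@v,,,
,,,,,,,,
,,,,,,,,
,,,,,,,,
,,,,,,,,
5) ,,,,,,,,
,,,,,,,,
,,,,,,,,
,,,@@,,,
,,,@,>,,
,,,,,,,,
,,,,,,,,
,,,,,,,,
,,,,,,,,
6) ,,,,,,,,
,,,,,,,,
,,,,,,,,
,,,@@,,,
,,,@,@,,
,,,,,v,,
,,,,,,,,
,,,,,,,,
,,,,,,,,
7) ,,,,,,,,
,,,,,,,,
,,,,,,,,
,,,@@,,,
,,,@,@,,
,,,,<@,,
,,,,,,,,
,,,,,,,,
,,,,,,,,
8) ,,,,,,,,
,,,,,,,,
,,,,,,,,
,,,@@,,,
,,,@^@,,
,,,,@@,,
,,,,,,,,
,,,,,,,,
,,,,,,,,
9) ,,,,,,,,
,,,,,,,,
,,,,,,,,
,,,@@,,,
,,,@@>,,
,,,,@@,,
,,,,,,,,
,,,,,,,,
,,,,,,,,
10) ,,,,,,,,
,,,,,,,,
,,,,,,,,
,,,@@^,,
,,,@@,,,
,,,,@@,,
,,,,,,,,
,,,,,,,,
,,,,,,,,
11) ,,,,,,,,
,,,,,,,,
,,,,,,,,
,,,@@@>,
,,,@@,,,
,,,,@@,,
,,,,,,,,
,,,,,,,,
,,,,,,,,
12) ,,,,,,,,
,,,,,,,,
,,,,,,,,
,,,@@@@,
,,,@@,v,
,,,,@@,,
,,,,,,,,
,,,,,,,,
,,,,,,,,
13) ,,,,,,,,
,,,,,,,,
,,,,,,,,
,,,@@@@,
,,,@@<@,
,,,,@@,,
,,,,,,,,
,,,,,,,,
,,,,,,,,
14) ,,,,,,,,
,,,,,,,,
,,,,,,,,
,,,@@^@,
,,,@@@@,
,,,,@@,,
,,,,,,,,
,,,,,,,,
,,,,,,,,
15) ,,,,,,,,
,,,,,,,,
,,,,,,,,
,,,@<,@,
,,,@@@@,
,,,,@@,,
,,,,,,,,
,,,,,,,,
,,,,,,,,
16) ,,,,,,,,
,,,,,,,,
,,,,,,,,
,,,@,,@,
,,,@v@@,
,,,,@@,,
,,,,,,,,
,,,,,,,,
,,,,,,,,
17) ,,,,,,,,
,,,,,,,,
,,,,,,,,
,,,@,,@,
,,,@,>@,
,,,,@@,,
,,,,,,,,
,,,,,,,,
,,,,,,,,
18) ,,,,,,,,
,,,,,,,,
,,,,,,,,
,,,@,^@,
,,,@,,@,
,,,,@@,,
,,,,,,,,
,,,,,,,,
,,,,,,,,
19) ,,,,,,,,
,,,,,,,,
,,,,,,,,
,,,@,@>,
,,,@,,@,
,,,,@@,,
,,,,,,,,
,,,,,,,,
,,,,,,,,
20) ,,,,,,,,
,,,,,,,,
,,,,,,^,
,,,@,@,,
,,,@,,@,
,,,,@@,,
,,,,,,,,
,,,,,,,,
,,,,,,,,
21) ,,,,,,,,
,,,,,,,,
,,,,,,@>
,,,@,@,,
,,,@,,@,
,,,,@@,,
,,,,,,,,
,,,,,,,,
,,,,,,,,
22) ,,,,,,,,
,,,,,,,,
,,,,,,@@
,,,@,@,v
,,,@,,@,
,,,,@@,,
,,,,,,,,
,,,,,,,,
,,,,,,,,
23) ,,,,,,,,
,,,,,,,,
,,,,,,@@
,,,@,@<@
,,,@,,@,
,,,,@@,,
,,,,,,,,
,,,,,,,,
,,,,,,,,
24) ,,,,,,,,
,,,,,,,,
,,,,,,^@
,,,@,@@@
,,,@,,@,
,,,,@@,,
,,,,,,,,
,,,,,,,,
,,,,,,,,
25) ,,,,,,,,
,,,,,,,,
,,,,,<,@
,,,@,@@@
,,,@,,@,
,,,,@@,,
,,,,,,,,
,,,,,,,,
,,,,,,,,
26) ,,,,,,,,
,,,,,^,,
,,,,,@,@
,,,@,@@@
,,,@,,@,
,,,,@@,,
,,,,,,,,
,,,,,,,,
,,,,,,,,
27) ,,,,,,,,
,,,,,@>,
,,,,,@,@
,,,@,@@@
,,,@,,@,
,,,,@@,,
,,,,,,,,
,,,,,,,,
,,,,,,,,
28) ,,,,,,,,
,,,,,@@,
,,,,,@v@
,,,@,@@@
,,,@,,@,
,,,,@@,,
,,,,,,,,
,,,,,,,,
,,,,,,,,
29) ,,,,,,,,
,,,,,@@,
,,,,,<@@
,,,@,@@@
,,,@,,@,
,,,,@@,,
,,,,,,,,
,,,,,,,,
,,,,,,,,
30) ,,,,,,,,
,,,,,@@,
,,,,,,@@
,,,@,v@@
,,,@,,@,
,,,,@@,,
,,,,,,,,
,,,,,,,,
,,,,,,,,
31) ,,,,,,,,
,,,,,@@,
,,,,,,@@
,,,@,,>@
,,,@,,@,
,,,,@@,,
,,,,,,,,
,,,,,,,,
,,,,,,,,
32) ,,,,,,,,
,,,,,@@,
,,,,,,^@
,,,@,,,@
,,,@,,@,
,,,,@@,,
,,,,,,,,
,,,,,,,,
,,,,,,,,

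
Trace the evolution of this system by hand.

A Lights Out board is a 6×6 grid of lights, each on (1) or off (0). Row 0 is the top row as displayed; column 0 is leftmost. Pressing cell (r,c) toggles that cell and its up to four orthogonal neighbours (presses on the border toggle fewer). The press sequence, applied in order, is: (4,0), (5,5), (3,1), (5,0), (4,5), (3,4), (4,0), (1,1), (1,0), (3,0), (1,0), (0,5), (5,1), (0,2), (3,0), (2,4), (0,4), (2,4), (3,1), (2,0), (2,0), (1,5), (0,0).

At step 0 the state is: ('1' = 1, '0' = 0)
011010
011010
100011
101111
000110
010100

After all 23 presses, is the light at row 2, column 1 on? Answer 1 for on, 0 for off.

k=0  011010
011010
100011
101111
000110
010100
k=1  011010
011010
100011
001111
110110
110100
k=2  011010
011010
100011
001111
110111
110111
k=3  011010
011010
110011
110111
100111
110111
k=4  011010
011010
110011
110111
000111
000111
k=5  011010
011010
110011
110110
000100
000110
k=6  011010
011010
110001
110001
000110
000110
k=7  011010
011010
110001
010001
110110
100110
k=8  001010
100010
100001
010001
110110
100110
k=9  101010
010010
000001
010001
110110
100110
k=10  101010
010010
100001
100001
010110
100110
k=11  001010
100010
000001
100001
010110
100110
k=12  001001
100011
000001
100001
010110
100110
k=13  001001
100011
000001
100001
000110
011110
k=14  010101
101011
000001
100001
000110
011110
k=15  010101
101011
100001
010001
100110
011110
k=16  010101
101001
100110
010011
100110
011110
k=17  010010
101011
100110
010011
100110
011110
k=18  010010
101001
100001
010001
100110
011110
k=19  010010
101001
110001
101001
110110
011110
k=20  010010
001001
000001
001001
110110
011110
k=21  010010
101001
110001
101001
110110
011110
k=22  010011
101010
110000
101001
110110
011110
k=23  100011
001010
110000
101001
110110
011110

1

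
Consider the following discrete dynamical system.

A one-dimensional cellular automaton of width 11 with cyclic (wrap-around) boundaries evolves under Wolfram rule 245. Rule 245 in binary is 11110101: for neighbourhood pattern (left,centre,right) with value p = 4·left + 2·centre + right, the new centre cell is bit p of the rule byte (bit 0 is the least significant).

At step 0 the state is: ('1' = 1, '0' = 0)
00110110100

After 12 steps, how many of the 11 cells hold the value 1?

8

0) 00110110100
1) 10011011111
2) 11001101111
3) 11100110111
4) 11110011011
5) 11111001101
6) 11111100110
7) 01111110011
8) 10111111001
9) 11011111100
10) 01101111110
11) 00110111111
12) 10011011111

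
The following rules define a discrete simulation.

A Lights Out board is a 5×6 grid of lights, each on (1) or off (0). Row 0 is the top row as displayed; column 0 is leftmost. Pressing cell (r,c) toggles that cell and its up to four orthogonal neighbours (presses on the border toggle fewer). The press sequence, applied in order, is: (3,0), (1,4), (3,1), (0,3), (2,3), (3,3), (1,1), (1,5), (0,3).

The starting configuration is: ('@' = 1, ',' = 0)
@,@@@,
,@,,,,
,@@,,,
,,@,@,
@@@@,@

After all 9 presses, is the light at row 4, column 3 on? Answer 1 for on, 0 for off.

t=0: @,@@@,
,@,,,,
,@@,,,
,,@,@,
@@@@,@
t=1: @,@@@,
,@,,,,
@@@,,,
@@@,@,
,@@@,@
t=2: @,@@,,
,@,@@@
@@@,@,
@@@,@,
,@@@,@
t=3: @,@@,,
,@,@@@
@,@,@,
,,,,@,
,,@@,@
t=4: @,,,@,
,@,,@@
@,@,@,
,,,,@,
,,@@,@
t=5: @,,,@,
,@,@@@
@,,@,,
,,,@@,
,,@@,@
t=6: @,,,@,
,@,@@@
@,,,,,
,,@,,,
,,@,,@
t=7: @@,,@,
@,@@@@
@@,,,,
,,@,,,
,,@,,@
t=8: @@,,@@
@,@@,,
@@,,,@
,,@,,,
,,@,,@
t=9: @@@@,@
@,@,,,
@@,,,@
,,@,,,
,,@,,@

0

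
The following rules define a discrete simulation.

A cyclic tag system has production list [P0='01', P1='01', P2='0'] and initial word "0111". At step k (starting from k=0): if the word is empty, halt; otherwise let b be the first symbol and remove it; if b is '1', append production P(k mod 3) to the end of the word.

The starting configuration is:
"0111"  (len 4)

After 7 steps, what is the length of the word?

3

gen 0: "0111"  (len 4)
gen 1: "111"  (len 3)
gen 2: "1101"  (len 4)
gen 3: "1010"  (len 4)
gen 4: "01001"  (len 5)
gen 5: "1001"  (len 4)
gen 6: "0010"  (len 4)
gen 7: "010"  (len 3)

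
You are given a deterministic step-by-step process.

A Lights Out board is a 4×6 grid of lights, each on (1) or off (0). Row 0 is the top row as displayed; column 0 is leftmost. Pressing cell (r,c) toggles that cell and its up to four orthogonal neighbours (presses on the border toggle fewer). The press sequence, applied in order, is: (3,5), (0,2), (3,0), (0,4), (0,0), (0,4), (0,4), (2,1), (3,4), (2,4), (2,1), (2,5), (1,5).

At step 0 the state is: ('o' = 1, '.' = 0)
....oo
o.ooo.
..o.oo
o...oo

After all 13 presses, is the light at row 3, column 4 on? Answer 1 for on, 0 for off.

0

gen 0: ....oo
o.ooo.
..o.oo
o...oo
gen 1: ....oo
o.ooo.
..o.o.
o.....
gen 2: .ooooo
o..oo.
..o.o.
o.....
gen 3: .ooooo
o..oo.
o.o.o.
.o....
gen 4: .oo...
o..o..
o.o.o.
.o....
gen 5: o.o...
...o..
o.o.o.
.o....
gen 6: o.oooo
...oo.
o.o.o.
.o....
gen 7: o.o...
...o..
o.o.o.
.o....
gen 8: o.o...
.o.o..
.o..o.
......
gen 9: o.o...
.o.o..
.o....
...ooo
gen 10: o.o...
.o.oo.
.o.ooo
...o.o
gen 11: o.o...
...oo.
o.oooo
.o.o.o
gen 12: o.o...
...ooo
o.oo..
.o.o..
gen 13: o.o..o
...o..
o.oo.o
.o.o..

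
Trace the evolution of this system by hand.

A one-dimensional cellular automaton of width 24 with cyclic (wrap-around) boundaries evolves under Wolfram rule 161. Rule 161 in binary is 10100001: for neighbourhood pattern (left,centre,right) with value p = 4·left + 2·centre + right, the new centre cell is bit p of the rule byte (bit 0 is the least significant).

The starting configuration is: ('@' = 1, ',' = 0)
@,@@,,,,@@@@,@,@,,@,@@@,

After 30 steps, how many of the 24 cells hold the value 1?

16

k=0  @,@@,,,,@@@@,@,@,,@,@@@,
k=1  ,@,,,@@,,@@,@,@,,,,@,@,@
k=2  @,,@,,,,,,,@,@,,@@,,@,@,
k=3  ,,,,,@@@@@,,@,,,,,,,,@,@
k=4  ,@@@,,@@@,,,,,@@@@@@,,@,
k=5  ,,@,,,,@,,@@@,,@@@@,,,,,
k=6  @,,,@@,,,,,@,,,,@@,,@@@@
k=7  ,,@,,,,@@@,,,@@,,,,,,@@@
k=8  ,,,,@@,,@,,@,,,,@@@@,,@,
k=9  @@@,,,,,,,,,,@@,,@@,,,,,
k=10  ,@,,@@@@@@@@,,,,,,,,@@@,
k=11  ,,,,,@@@@@@,,@@@@@@,,@,,
k=12  @@@@,,@@@@,,,,@@@@,,,,,@
k=13  @@@,,,,@@,,@@,,@@,,@@@,,
k=14  ,@,,@@,,,,,,,,,,,,,,@,,,
k=15  ,,,,,,,@@@@@@@@@@@@,,,@@
k=16  ,@@@@@,,@@@@@@@@@@,,@,,,
k=17  ,,@@@,,,,@@@@@@@@,,,,,@@
k=18  ,,,@,,@@,,@@@@@@,,@@@,,,
k=19  @@,,,,,,,,,@@@@,,,,@,,@@
k=20  @,,@@@@@@@,,@@,,@@,,,,,@
k=21  ,,,,@@@@@,,,,,,,,,,@@@,,
k=22  @@@,,@@@,,@@@@@@@@,,@,,@
k=23  @@,,,,@,,,,@@@@@@,,,,,,,
k=24  ,,,@@,,,@@,,@@@@,,@@@@@,
k=25  @@,,,,@,,,,,,@@,,,,@@@,,
k=26  ,,,@@,,,@@@@,,,,@@,,@,,,
k=27  @@,,,,@,,@@,,@@,,,,,,,@@
k=28  @,,@@,,,,,,,,,,,@@@@@,,@
k=29  ,,,,,,@@@@@@@@@,,@@@,,,,
k=30  @@@@@,,@@@@@@@,,,,@,,@@@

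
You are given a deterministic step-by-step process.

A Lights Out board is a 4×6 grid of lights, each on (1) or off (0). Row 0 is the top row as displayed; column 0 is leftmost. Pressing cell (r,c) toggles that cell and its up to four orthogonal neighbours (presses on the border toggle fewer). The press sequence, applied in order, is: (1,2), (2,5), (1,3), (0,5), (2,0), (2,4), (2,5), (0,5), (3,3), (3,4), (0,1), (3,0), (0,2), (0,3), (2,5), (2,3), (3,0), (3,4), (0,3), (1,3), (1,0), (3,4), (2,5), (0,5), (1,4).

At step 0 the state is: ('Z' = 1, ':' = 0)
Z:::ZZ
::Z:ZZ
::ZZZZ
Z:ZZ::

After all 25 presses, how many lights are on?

14

step 0: Z:::ZZ
::Z:ZZ
::ZZZZ
Z:ZZ::
step 1: Z:Z:ZZ
:Z:ZZZ
:::ZZZ
Z:ZZ::
step 2: Z:Z:ZZ
:Z:ZZ:
:::Z::
Z:ZZ:Z
step 3: Z:ZZZZ
:ZZ:::
::::::
Z:ZZ:Z
step 4: Z:ZZ::
:ZZ::Z
::::::
Z:ZZ:Z
step 5: Z:ZZ::
ZZZ::Z
ZZ::::
::ZZ:Z
step 6: Z:ZZ::
ZZZ:ZZ
ZZ:ZZZ
::ZZZZ
step 7: Z:ZZ::
ZZZ:Z:
ZZ:Z::
::ZZZ:
step 8: Z:ZZZZ
ZZZ:ZZ
ZZ:Z::
::ZZZ:
step 9: Z:ZZZZ
ZZZ:ZZ
ZZ::::
::::::
step 10: Z:ZZZZ
ZZZ:ZZ
ZZ::Z:
:::ZZZ
step 11: :Z:ZZZ
Z:Z:ZZ
ZZ::Z:
:::ZZZ
step 12: :Z:ZZZ
Z:Z:ZZ
:Z::Z:
ZZ:ZZZ
step 13: ::Z:ZZ
Z:::ZZ
:Z::Z:
ZZ:ZZZ
step 14: :::Z:Z
Z::ZZZ
:Z::Z:
ZZ:ZZZ
step 15: :::Z:Z
Z::ZZ:
:Z:::Z
ZZ:ZZ:
step 16: :::Z:Z
Z:::Z:
:ZZZZZ
ZZ::Z:
step 17: :::Z:Z
Z:::Z:
ZZZZZZ
::::Z:
step 18: :::Z:Z
Z:::Z:
ZZZZ:Z
:::Z:Z
step 19: ::Z:ZZ
Z::ZZ:
ZZZZ:Z
:::Z:Z
step 20: ::ZZZZ
Z:Z:::
ZZZ::Z
:::Z:Z
step 21: Z:ZZZZ
:ZZ:::
:ZZ::Z
:::Z:Z
step 22: Z:ZZZZ
:ZZ:::
:ZZ:ZZ
::::Z:
step 23: Z:ZZZZ
:ZZ::Z
:ZZ:::
::::ZZ
step 24: Z:ZZ::
:ZZ:::
:ZZ:::
::::ZZ
step 25: Z:ZZZ:
:ZZZZZ
:ZZ:Z:
::::ZZ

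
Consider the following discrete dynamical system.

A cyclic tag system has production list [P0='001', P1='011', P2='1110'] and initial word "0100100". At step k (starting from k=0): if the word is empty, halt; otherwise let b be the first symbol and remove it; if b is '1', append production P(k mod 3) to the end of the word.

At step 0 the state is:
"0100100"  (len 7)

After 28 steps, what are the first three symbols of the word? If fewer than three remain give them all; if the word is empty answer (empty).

111

k=0  "0100100"  (len 7)
k=1  "100100"  (len 6)
k=2  "00100011"  (len 8)
k=3  "0100011"  (len 7)
k=4  "100011"  (len 6)
k=5  "00011011"  (len 8)
k=6  "0011011"  (len 7)
k=7  "011011"  (len 6)
k=8  "11011"  (len 5)
k=9  "10111110"  (len 8)
k=10  "0111110001"  (len 10)
k=11  "111110001"  (len 9)
k=12  "111100011110"  (len 12)
k=13  "11100011110001"  (len 14)
k=14  "1100011110001011"  (len 16)
k=15  "1000111100010111110"  (len 19)
k=16  "000111100010111110001"  (len 21)
k=17  "00111100010111110001"  (len 20)
k=18  "0111100010111110001"  (len 19)
k=19  "111100010111110001"  (len 18)
k=20  "11100010111110001011"  (len 20)
k=21  "11000101111100010111110"  (len 23)
k=22  "1000101111100010111110001"  (len 25)
k=23  "000101111100010111110001011"  (len 27)
k=24  "00101111100010111110001011"  (len 26)
k=25  "0101111100010111110001011"  (len 25)
k=26  "101111100010111110001011"  (len 24)
k=27  "011111000101111100010111110"  (len 27)
k=28  "11111000101111100010111110"  (len 26)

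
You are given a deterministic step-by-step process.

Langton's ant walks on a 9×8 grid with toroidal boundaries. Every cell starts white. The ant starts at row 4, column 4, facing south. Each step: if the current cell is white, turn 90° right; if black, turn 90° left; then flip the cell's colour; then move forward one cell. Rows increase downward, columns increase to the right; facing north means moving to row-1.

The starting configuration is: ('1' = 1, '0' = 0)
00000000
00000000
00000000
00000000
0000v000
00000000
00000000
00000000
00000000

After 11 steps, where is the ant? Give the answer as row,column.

3,6

0) 00000000
00000000
00000000
00000000
0000v000
00000000
00000000
00000000
00000000
1) 00000000
00000000
00000000
00000000
000<1000
00000000
00000000
00000000
00000000
2) 00000000
00000000
00000000
000^0000
00011000
00000000
00000000
00000000
00000000
3) 00000000
00000000
00000000
0001>000
00011000
00000000
00000000
00000000
00000000
4) 00000000
00000000
00000000
00011000
0001v000
00000000
00000000
00000000
00000000
5) 00000000
00000000
00000000
00011000
00010>00
00000000
00000000
00000000
00000000
6) 00000000
00000000
00000000
00011000
00010100
00000v00
00000000
00000000
00000000
7) 00000000
00000000
00000000
00011000
00010100
0000<100
00000000
00000000
00000000
8) 00000000
00000000
00000000
00011000
0001^100
00001100
00000000
00000000
00000000
9) 00000000
00000000
00000000
00011000
00011>00
00001100
00000000
00000000
00000000
10) 00000000
00000000
00000000
00011^00
00011000
00001100
00000000
00000000
00000000
11) 00000000
00000000
00000000
000111>0
00011000
00001100
00000000
00000000
00000000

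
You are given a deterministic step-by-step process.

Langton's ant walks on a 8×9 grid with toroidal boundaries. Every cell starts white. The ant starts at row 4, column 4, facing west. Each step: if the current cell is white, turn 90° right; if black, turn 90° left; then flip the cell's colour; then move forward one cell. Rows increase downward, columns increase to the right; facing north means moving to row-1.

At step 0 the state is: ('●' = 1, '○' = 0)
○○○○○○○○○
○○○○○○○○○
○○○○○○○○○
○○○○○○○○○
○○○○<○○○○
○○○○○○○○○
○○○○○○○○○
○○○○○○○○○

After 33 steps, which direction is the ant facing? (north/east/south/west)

north

t=0: ○○○○○○○○○
○○○○○○○○○
○○○○○○○○○
○○○○○○○○○
○○○○<○○○○
○○○○○○○○○
○○○○○○○○○
○○○○○○○○○
t=1: ○○○○○○○○○
○○○○○○○○○
○○○○○○○○○
○○○○^○○○○
○○○○●○○○○
○○○○○○○○○
○○○○○○○○○
○○○○○○○○○
t=2: ○○○○○○○○○
○○○○○○○○○
○○○○○○○○○
○○○○●>○○○
○○○○●○○○○
○○○○○○○○○
○○○○○○○○○
○○○○○○○○○
t=3: ○○○○○○○○○
○○○○○○○○○
○○○○○○○○○
○○○○●●○○○
○○○○●v○○○
○○○○○○○○○
○○○○○○○○○
○○○○○○○○○
t=4: ○○○○○○○○○
○○○○○○○○○
○○○○○○○○○
○○○○●●○○○
○○○○<●○○○
○○○○○○○○○
○○○○○○○○○
○○○○○○○○○
t=5: ○○○○○○○○○
○○○○○○○○○
○○○○○○○○○
○○○○●●○○○
○○○○○●○○○
○○○○v○○○○
○○○○○○○○○
○○○○○○○○○
t=6: ○○○○○○○○○
○○○○○○○○○
○○○○○○○○○
○○○○●●○○○
○○○○○●○○○
○○○<●○○○○
○○○○○○○○○
○○○○○○○○○
t=7: ○○○○○○○○○
○○○○○○○○○
○○○○○○○○○
○○○○●●○○○
○○○^○●○○○
○○○●●○○○○
○○○○○○○○○
○○○○○○○○○
t=8: ○○○○○○○○○
○○○○○○○○○
○○○○○○○○○
○○○○●●○○○
○○○●>●○○○
○○○●●○○○○
○○○○○○○○○
○○○○○○○○○
t=9: ○○○○○○○○○
○○○○○○○○○
○○○○○○○○○
○○○○●●○○○
○○○●●●○○○
○○○●v○○○○
○○○○○○○○○
○○○○○○○○○
t=10: ○○○○○○○○○
○○○○○○○○○
○○○○○○○○○
○○○○●●○○○
○○○●●●○○○
○○○●○>○○○
○○○○○○○○○
○○○○○○○○○
t=11: ○○○○○○○○○
○○○○○○○○○
○○○○○○○○○
○○○○●●○○○
○○○●●●○○○
○○○●○●○○○
○○○○○v○○○
○○○○○○○○○
t=12: ○○○○○○○○○
○○○○○○○○○
○○○○○○○○○
○○○○●●○○○
○○○●●●○○○
○○○●○●○○○
○○○○<●○○○
○○○○○○○○○
t=13: ○○○○○○○○○
○○○○○○○○○
○○○○○○○○○
○○○○●●○○○
○○○●●●○○○
○○○●^●○○○
○○○○●●○○○
○○○○○○○○○
t=14: ○○○○○○○○○
○○○○○○○○○
○○○○○○○○○
○○○○●●○○○
○○○●●●○○○
○○○●●>○○○
○○○○●●○○○
○○○○○○○○○
t=15: ○○○○○○○○○
○○○○○○○○○
○○○○○○○○○
○○○○●●○○○
○○○●●^○○○
○○○●●○○○○
○○○○●●○○○
○○○○○○○○○
t=16: ○○○○○○○○○
○○○○○○○○○
○○○○○○○○○
○○○○●●○○○
○○○●<○○○○
○○○●●○○○○
○○○○●●○○○
○○○○○○○○○
t=17: ○○○○○○○○○
○○○○○○○○○
○○○○○○○○○
○○○○●●○○○
○○○●○○○○○
○○○●v○○○○
○○○○●●○○○
○○○○○○○○○
t=18: ○○○○○○○○○
○○○○○○○○○
○○○○○○○○○
○○○○●●○○○
○○○●○○○○○
○○○●○>○○○
○○○○●●○○○
○○○○○○○○○
t=19: ○○○○○○○○○
○○○○○○○○○
○○○○○○○○○
○○○○●●○○○
○○○●○○○○○
○○○●○●○○○
○○○○●v○○○
○○○○○○○○○
t=20: ○○○○○○○○○
○○○○○○○○○
○○○○○○○○○
○○○○●●○○○
○○○●○○○○○
○○○●○●○○○
○○○○●○>○○
○○○○○○○○○
t=21: ○○○○○○○○○
○○○○○○○○○
○○○○○○○○○
○○○○●●○○○
○○○●○○○○○
○○○●○●○○○
○○○○●○●○○
○○○○○○v○○
t=22: ○○○○○○○○○
○○○○○○○○○
○○○○○○○○○
○○○○●●○○○
○○○●○○○○○
○○○●○●○○○
○○○○●○●○○
○○○○○<●○○
t=23: ○○○○○○○○○
○○○○○○○○○
○○○○○○○○○
○○○○●●○○○
○○○●○○○○○
○○○●○●○○○
○○○○●^●○○
○○○○○●●○○
t=24: ○○○○○○○○○
○○○○○○○○○
○○○○○○○○○
○○○○●●○○○
○○○●○○○○○
○○○●○●○○○
○○○○●●>○○
○○○○○●●○○
t=25: ○○○○○○○○○
○○○○○○○○○
○○○○○○○○○
○○○○●●○○○
○○○●○○○○○
○○○●○●^○○
○○○○●●○○○
○○○○○●●○○
t=26: ○○○○○○○○○
○○○○○○○○○
○○○○○○○○○
○○○○●●○○○
○○○●○○○○○
○○○●○●●>○
○○○○●●○○○
○○○○○●●○○
t=27: ○○○○○○○○○
○○○○○○○○○
○○○○○○○○○
○○○○●●○○○
○○○●○○○○○
○○○●○●●●○
○○○○●●○v○
○○○○○●●○○
t=28: ○○○○○○○○○
○○○○○○○○○
○○○○○○○○○
○○○○●●○○○
○○○●○○○○○
○○○●○●●●○
○○○○●●<●○
○○○○○●●○○
t=29: ○○○○○○○○○
○○○○○○○○○
○○○○○○○○○
○○○○●●○○○
○○○●○○○○○
○○○●○●^●○
○○○○●●●●○
○○○○○●●○○
t=30: ○○○○○○○○○
○○○○○○○○○
○○○○○○○○○
○○○○●●○○○
○○○●○○○○○
○○○●○<○●○
○○○○●●●●○
○○○○○●●○○
t=31: ○○○○○○○○○
○○○○○○○○○
○○○○○○○○○
○○○○●●○○○
○○○●○○○○○
○○○●○○○●○
○○○○●v●●○
○○○○○●●○○
t=32: ○○○○○○○○○
○○○○○○○○○
○○○○○○○○○
○○○○●●○○○
○○○●○○○○○
○○○●○○○●○
○○○○●○>●○
○○○○○●●○○
t=33: ○○○○○○○○○
○○○○○○○○○
○○○○○○○○○
○○○○●●○○○
○○○●○○○○○
○○○●○○^●○
○○○○●○○●○
○○○○○●●○○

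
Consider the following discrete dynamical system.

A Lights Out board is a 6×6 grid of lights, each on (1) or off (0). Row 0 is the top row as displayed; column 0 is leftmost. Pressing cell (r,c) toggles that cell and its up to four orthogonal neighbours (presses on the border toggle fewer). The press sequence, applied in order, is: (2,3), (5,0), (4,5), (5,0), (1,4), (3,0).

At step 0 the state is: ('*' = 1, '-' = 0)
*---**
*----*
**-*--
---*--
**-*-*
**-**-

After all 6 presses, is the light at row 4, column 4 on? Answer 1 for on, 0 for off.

1

step 0: *---**
*----*
**-*--
---*--
**-*-*
**-**-
step 1: *---**
*--*-*
***-*-
------
**-*-*
**-**-
step 2: *---**
*--*-*
***-*-
------
-*-*-*
---**-
step 3: *---**
*--*-*
***-*-
-----*
-*-**-
---***
step 4: *---**
*--*-*
***-*-
-----*
**-**-
**-***
step 5: *----*
*---*-
***---
-----*
**-**-
**-***
step 6: *----*
*---*-
-**---
**---*
-*-**-
**-***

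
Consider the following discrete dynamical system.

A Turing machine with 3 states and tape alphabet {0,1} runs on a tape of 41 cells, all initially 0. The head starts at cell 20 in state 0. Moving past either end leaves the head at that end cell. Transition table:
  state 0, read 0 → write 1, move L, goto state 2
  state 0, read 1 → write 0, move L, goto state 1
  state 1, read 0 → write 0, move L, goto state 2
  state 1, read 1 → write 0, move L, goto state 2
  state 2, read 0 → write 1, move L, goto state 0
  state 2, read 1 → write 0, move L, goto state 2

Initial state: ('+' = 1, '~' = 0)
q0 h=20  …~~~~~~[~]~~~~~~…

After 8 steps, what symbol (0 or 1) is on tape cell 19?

1

gen 0: q0 h=20  …~~~~~~[~]~~~~~~…
gen 1: q2 h=19  …~~~~~~[~]+~~~~~…
gen 2: q0 h=18  …~~~~~~[~]++~~~~…
gen 3: q2 h=17  …~~~~~~[~]+++~~~…
gen 4: q0 h=16  …~~~~~~[~]++++~~…
gen 5: q2 h=15  …~~~~~~[~]+++++~…
gen 6: q0 h=14  …~~~~~~[~]++++++…
gen 7: q2 h=13  …~~~~~~[~]++++++…
gen 8: q0 h=12  …~~~~~~[~]++++++…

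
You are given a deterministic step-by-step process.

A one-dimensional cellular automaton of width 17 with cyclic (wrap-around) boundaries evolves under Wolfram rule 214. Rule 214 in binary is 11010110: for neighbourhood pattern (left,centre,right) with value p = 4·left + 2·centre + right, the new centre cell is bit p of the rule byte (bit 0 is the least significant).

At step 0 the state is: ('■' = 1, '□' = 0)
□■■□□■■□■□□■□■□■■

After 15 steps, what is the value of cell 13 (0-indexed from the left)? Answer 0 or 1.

k=0  □■■□□■■□■□□■□■□■■
k=1  □□■■■□■□■■■■□■□□■
k=2  ■■□■■□■□□■■■□■■■■
k=3  ■■□□■□■■■□■■□□■■■
k=4  ■■■■■□□■■□□■■■□■■
k=5  ■■■■■■■□■■■□■■□□■
k=6  ■■■■■■■□□■■□□■■■□
k=7  □■■■■■■■■□■■■□■■□
k=8  ■□■■■■■■■□□■■□□■■
k=9  ■□□■■■■■■■■□■■■□■
k=10  ■■■□■■■■■■■□□■■□□
k=11  □■■□□■■■■■■■■□■■■
k=12  □□■■■□■■■■■■■□□■■
k=13  ■■□■■□□■■■■■■■■□■
k=14  ■■□□■■■□■■■■■■■□□
k=15  □■■■□■■□□■■■■■■■■

1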